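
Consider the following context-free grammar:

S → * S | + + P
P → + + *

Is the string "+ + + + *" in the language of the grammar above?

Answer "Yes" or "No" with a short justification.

Yes - a valid derivation exists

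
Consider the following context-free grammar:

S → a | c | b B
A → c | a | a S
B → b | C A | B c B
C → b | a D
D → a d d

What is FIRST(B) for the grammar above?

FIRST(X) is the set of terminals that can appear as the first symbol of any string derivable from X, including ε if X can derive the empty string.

We compute FIRST(B) using the standard algorithm.
FIRST(A) = {a, c}
FIRST(B) = {a, b}
FIRST(C) = {a, b}
FIRST(D) = {a}
FIRST(S) = {a, b, c}
Therefore, FIRST(B) = {a, b}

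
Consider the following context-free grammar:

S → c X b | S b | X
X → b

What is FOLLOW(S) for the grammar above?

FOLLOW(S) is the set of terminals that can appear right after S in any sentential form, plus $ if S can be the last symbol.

We compute FOLLOW(S) using the standard algorithm.
FOLLOW(S) starts with {$}.
FIRST(S) = {b, c}
FIRST(X) = {b}
FOLLOW(S) = {$, b}
FOLLOW(X) = {$, b}
Therefore, FOLLOW(S) = {$, b}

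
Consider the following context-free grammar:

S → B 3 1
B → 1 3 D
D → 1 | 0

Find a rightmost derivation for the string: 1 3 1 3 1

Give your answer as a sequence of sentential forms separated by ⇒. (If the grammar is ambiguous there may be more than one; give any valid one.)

S ⇒ B 3 1 ⇒ 1 3 D 3 1 ⇒ 1 3 1 3 1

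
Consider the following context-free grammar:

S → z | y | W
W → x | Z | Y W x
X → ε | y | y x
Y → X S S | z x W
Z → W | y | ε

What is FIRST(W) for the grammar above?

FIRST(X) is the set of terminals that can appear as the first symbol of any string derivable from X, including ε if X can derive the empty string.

We compute FIRST(W) using the standard algorithm.
FIRST(S) = {x, y, z, ε}
FIRST(W) = {x, y, z, ε}
FIRST(X) = {y, ε}
FIRST(Y) = {x, y, z, ε}
FIRST(Z) = {x, y, z, ε}
Therefore, FIRST(W) = {x, y, z, ε}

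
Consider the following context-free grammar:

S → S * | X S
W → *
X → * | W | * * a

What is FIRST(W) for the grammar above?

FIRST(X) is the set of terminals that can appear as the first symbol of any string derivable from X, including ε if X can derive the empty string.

We compute FIRST(W) using the standard algorithm.
FIRST(S) = {*}
FIRST(W) = {*}
FIRST(X) = {*}
Therefore, FIRST(W) = {*}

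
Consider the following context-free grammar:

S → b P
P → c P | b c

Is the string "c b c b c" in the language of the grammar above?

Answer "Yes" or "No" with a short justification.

No - no valid derivation exists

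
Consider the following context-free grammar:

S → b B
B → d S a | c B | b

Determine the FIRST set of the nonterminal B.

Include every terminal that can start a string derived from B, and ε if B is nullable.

We compute FIRST(B) using the standard algorithm.
FIRST(B) = {b, c, d}
FIRST(S) = {b}
Therefore, FIRST(B) = {b, c, d}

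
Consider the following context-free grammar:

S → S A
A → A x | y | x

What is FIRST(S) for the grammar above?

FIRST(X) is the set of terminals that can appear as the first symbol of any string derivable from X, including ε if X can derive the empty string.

We compute FIRST(S) using the standard algorithm.
FIRST(A) = {x, y}
FIRST(S) = {}
Therefore, FIRST(S) = {}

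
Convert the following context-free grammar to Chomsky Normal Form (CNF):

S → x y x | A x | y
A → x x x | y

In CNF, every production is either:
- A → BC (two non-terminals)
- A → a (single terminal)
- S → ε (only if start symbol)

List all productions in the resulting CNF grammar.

TX → x; TY → y; S → y; A → y; S → TX X0; X0 → TY TX; S → A TX; A → TX X1; X1 → TX TX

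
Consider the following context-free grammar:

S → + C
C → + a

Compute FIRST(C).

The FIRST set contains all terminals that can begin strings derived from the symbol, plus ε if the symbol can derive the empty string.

We compute FIRST(C) using the standard algorithm.
FIRST(C) = {+}
FIRST(S) = {+}
Therefore, FIRST(C) = {+}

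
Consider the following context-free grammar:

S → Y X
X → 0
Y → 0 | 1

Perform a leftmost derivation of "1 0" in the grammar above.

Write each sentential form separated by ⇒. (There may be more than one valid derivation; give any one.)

S ⇒ Y X ⇒ 1 X ⇒ 1 0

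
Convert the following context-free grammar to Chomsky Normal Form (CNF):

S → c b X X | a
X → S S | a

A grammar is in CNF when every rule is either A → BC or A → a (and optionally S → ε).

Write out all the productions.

TC → c; TB → b; S → a; X → a; S → TC X0; X0 → TB X1; X1 → X X; X → S S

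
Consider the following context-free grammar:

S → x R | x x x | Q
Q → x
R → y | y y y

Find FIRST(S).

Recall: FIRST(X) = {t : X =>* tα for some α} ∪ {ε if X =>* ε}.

We compute FIRST(S) using the standard algorithm.
FIRST(Q) = {x}
FIRST(R) = {y}
FIRST(S) = {x}
Therefore, FIRST(S) = {x}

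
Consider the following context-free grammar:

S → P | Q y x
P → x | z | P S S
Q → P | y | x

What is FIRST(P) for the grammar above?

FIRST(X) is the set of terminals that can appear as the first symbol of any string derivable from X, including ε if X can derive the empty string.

We compute FIRST(P) using the standard algorithm.
FIRST(P) = {x, z}
FIRST(Q) = {x, y, z}
FIRST(S) = {x, y, z}
Therefore, FIRST(P) = {x, z}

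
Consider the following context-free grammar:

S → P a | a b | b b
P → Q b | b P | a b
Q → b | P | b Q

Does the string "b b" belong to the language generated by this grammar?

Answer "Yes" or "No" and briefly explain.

Yes - a valid derivation exists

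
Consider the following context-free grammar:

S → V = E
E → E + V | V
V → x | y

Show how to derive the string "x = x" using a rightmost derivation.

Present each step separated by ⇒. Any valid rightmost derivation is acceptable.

S ⇒ V = E ⇒ V = V ⇒ V = x ⇒ x = x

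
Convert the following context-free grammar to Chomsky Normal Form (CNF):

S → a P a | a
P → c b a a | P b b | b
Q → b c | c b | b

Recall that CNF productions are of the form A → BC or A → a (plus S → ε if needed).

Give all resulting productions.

TA → a; S → a; TC → c; TB → b; P → b; Q → b; S → TA X0; X0 → P TA; P → TC X1; X1 → TB X2; X2 → TA TA; P → P X3; X3 → TB TB; Q → TB TC; Q → TC TB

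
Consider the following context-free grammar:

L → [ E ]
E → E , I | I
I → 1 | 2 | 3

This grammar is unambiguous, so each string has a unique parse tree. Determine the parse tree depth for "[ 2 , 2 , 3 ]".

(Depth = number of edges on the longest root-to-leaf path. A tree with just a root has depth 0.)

5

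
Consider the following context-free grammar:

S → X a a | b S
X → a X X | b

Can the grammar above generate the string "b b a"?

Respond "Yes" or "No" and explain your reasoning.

No - no valid derivation exists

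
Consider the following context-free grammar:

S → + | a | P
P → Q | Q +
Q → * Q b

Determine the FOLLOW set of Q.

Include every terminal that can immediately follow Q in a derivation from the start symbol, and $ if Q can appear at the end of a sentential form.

We compute FOLLOW(Q) using the standard algorithm.
FOLLOW(S) starts with {$}.
FIRST(P) = {*}
FIRST(Q) = {*}
FIRST(S) = {*, +, a}
FOLLOW(P) = {$}
FOLLOW(Q) = {$, +, b}
FOLLOW(S) = {$}
Therefore, FOLLOW(Q) = {$, +, b}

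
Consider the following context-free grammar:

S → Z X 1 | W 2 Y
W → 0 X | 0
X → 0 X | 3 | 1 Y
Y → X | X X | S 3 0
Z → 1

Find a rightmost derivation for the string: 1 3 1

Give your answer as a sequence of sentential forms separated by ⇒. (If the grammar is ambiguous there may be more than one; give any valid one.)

S ⇒ Z X 1 ⇒ Z 3 1 ⇒ 1 3 1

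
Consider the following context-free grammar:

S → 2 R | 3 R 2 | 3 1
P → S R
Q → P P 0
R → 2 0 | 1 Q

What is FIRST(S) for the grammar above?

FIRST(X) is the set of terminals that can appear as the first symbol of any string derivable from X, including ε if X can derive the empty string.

We compute FIRST(S) using the standard algorithm.
FIRST(P) = {2, 3}
FIRST(Q) = {2, 3}
FIRST(R) = {1, 2}
FIRST(S) = {2, 3}
Therefore, FIRST(S) = {2, 3}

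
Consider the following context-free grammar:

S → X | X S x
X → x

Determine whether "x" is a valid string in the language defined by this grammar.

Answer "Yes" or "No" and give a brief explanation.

Yes - a valid derivation exists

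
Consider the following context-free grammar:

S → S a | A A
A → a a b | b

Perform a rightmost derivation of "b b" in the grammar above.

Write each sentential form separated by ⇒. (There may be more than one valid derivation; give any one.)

S ⇒ A A ⇒ A b ⇒ b b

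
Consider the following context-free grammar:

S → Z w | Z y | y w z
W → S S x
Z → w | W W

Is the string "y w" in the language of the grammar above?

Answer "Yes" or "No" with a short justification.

No - no valid derivation exists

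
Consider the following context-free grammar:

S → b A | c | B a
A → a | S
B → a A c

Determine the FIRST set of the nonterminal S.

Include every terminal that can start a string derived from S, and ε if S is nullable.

We compute FIRST(S) using the standard algorithm.
FIRST(A) = {a, b, c}
FIRST(B) = {a}
FIRST(S) = {a, b, c}
Therefore, FIRST(S) = {a, b, c}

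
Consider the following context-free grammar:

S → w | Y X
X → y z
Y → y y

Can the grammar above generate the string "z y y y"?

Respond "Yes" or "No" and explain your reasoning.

No - no valid derivation exists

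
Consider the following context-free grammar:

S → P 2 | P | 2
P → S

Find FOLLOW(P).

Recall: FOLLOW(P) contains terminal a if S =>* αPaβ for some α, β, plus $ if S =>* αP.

We compute FOLLOW(P) using the standard algorithm.
FOLLOW(S) starts with {$}.
FIRST(P) = {2}
FIRST(S) = {2}
FOLLOW(P) = {$, 2}
FOLLOW(S) = {$, 2}
Therefore, FOLLOW(P) = {$, 2}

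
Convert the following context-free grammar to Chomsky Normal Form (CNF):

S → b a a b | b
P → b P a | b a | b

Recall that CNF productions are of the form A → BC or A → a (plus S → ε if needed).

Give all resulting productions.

TB → b; TA → a; S → b; P → b; S → TB X0; X0 → TA X1; X1 → TA TB; P → TB X2; X2 → P TA; P → TB TA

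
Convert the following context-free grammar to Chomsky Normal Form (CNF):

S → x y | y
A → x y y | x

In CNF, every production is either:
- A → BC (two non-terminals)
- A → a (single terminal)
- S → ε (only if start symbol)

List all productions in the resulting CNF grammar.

TX → x; TY → y; S → y; A → x; S → TX TY; A → TX X0; X0 → TY TY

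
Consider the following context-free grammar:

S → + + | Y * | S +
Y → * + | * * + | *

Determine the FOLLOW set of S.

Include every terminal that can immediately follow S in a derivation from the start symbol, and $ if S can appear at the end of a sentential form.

We compute FOLLOW(S) using the standard algorithm.
FOLLOW(S) starts with {$}.
FIRST(S) = {*, +}
FIRST(Y) = {*}
FOLLOW(S) = {$, +}
FOLLOW(Y) = {*}
Therefore, FOLLOW(S) = {$, +}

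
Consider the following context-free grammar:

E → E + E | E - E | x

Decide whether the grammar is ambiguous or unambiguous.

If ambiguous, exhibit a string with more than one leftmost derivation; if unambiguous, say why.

Ambiguous - the string 'x - x + x - x - x - x' has two distinct leftmost derivations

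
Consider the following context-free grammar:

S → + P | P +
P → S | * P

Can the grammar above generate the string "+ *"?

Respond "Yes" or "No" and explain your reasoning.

No - no valid derivation exists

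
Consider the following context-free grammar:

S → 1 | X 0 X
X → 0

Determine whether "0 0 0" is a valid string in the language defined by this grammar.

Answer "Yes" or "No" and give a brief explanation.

Yes - a valid derivation exists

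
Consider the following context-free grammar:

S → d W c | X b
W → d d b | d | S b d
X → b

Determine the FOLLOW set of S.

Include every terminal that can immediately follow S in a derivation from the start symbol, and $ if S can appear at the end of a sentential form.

We compute FOLLOW(S) using the standard algorithm.
FOLLOW(S) starts with {$}.
FIRST(S) = {b, d}
FIRST(W) = {b, d}
FIRST(X) = {b}
FOLLOW(S) = {$, b}
FOLLOW(W) = {c}
FOLLOW(X) = {b}
Therefore, FOLLOW(S) = {$, b}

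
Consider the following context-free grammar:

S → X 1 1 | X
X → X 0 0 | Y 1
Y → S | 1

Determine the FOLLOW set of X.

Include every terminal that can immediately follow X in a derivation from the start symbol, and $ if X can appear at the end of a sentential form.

We compute FOLLOW(X) using the standard algorithm.
FOLLOW(S) starts with {$}.
FIRST(S) = {1}
FIRST(X) = {1}
FIRST(Y) = {1}
FOLLOW(S) = {$, 1}
FOLLOW(X) = {$, 0, 1}
FOLLOW(Y) = {1}
Therefore, FOLLOW(X) = {$, 0, 1}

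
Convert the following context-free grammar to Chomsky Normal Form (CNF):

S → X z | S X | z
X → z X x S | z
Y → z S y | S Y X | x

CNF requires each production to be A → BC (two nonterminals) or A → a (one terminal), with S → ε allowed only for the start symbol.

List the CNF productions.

TZ → z; S → z; TX → x; X → z; TY → y; Y → x; S → X TZ; S → S X; X → TZ X0; X0 → X X1; X1 → TX S; Y → TZ X2; X2 → S TY; Y → S X3; X3 → Y X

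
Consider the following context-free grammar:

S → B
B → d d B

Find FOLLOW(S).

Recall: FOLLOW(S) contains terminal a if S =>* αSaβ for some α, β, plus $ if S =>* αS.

We compute FOLLOW(S) using the standard algorithm.
FOLLOW(S) starts with {$}.
FIRST(B) = {d}
FIRST(S) = {d}
FOLLOW(B) = {$}
FOLLOW(S) = {$}
Therefore, FOLLOW(S) = {$}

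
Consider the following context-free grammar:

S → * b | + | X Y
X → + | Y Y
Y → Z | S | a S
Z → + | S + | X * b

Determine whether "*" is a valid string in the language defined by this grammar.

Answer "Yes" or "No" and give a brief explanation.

No - no valid derivation exists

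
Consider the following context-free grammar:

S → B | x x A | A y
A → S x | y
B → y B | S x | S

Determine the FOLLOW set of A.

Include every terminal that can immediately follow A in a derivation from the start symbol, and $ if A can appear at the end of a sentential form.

We compute FOLLOW(A) using the standard algorithm.
FOLLOW(S) starts with {$}.
FIRST(A) = {x, y}
FIRST(B) = {x, y}
FIRST(S) = {x, y}
FOLLOW(A) = {$, x, y}
FOLLOW(B) = {$, x}
FOLLOW(S) = {$, x}
Therefore, FOLLOW(A) = {$, x, y}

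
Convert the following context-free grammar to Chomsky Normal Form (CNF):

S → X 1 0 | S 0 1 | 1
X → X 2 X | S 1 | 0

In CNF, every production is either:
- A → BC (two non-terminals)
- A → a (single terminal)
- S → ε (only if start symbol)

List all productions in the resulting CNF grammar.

T1 → 1; T0 → 0; S → 1; T2 → 2; X → 0; S → X X0; X0 → T1 T0; S → S X1; X1 → T0 T1; X → X X2; X2 → T2 X; X → S T1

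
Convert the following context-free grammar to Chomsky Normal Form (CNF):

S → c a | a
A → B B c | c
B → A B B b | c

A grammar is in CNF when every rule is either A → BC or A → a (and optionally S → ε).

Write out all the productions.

TC → c; TA → a; S → a; A → c; TB → b; B → c; S → TC TA; A → B X0; X0 → B TC; B → A X1; X1 → B X2; X2 → B TB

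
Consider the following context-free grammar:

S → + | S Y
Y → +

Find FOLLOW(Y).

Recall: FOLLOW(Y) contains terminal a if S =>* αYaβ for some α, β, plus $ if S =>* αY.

We compute FOLLOW(Y) using the standard algorithm.
FOLLOW(S) starts with {$}.
FIRST(S) = {+}
FIRST(Y) = {+}
FOLLOW(S) = {$, +}
FOLLOW(Y) = {$, +}
Therefore, FOLLOW(Y) = {$, +}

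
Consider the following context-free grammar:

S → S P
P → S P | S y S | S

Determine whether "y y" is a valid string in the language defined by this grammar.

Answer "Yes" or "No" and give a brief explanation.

No - no valid derivation exists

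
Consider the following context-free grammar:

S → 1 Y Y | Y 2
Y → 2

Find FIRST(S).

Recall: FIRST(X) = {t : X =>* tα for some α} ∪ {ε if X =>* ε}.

We compute FIRST(S) using the standard algorithm.
FIRST(S) = {1, 2}
FIRST(Y) = {2}
Therefore, FIRST(S) = {1, 2}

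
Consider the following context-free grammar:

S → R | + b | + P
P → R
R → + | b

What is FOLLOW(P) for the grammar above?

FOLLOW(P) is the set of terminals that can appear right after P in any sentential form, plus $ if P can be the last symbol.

We compute FOLLOW(P) using the standard algorithm.
FOLLOW(S) starts with {$}.
FIRST(P) = {+, b}
FIRST(R) = {+, b}
FIRST(S) = {+, b}
FOLLOW(P) = {$}
FOLLOW(R) = {$}
FOLLOW(S) = {$}
Therefore, FOLLOW(P) = {$}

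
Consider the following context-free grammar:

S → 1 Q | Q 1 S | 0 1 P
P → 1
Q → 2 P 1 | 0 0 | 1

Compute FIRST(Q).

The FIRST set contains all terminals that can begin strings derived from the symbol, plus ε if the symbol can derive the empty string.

We compute FIRST(Q) using the standard algorithm.
FIRST(P) = {1}
FIRST(Q) = {0, 1, 2}
FIRST(S) = {0, 1, 2}
Therefore, FIRST(Q) = {0, 1, 2}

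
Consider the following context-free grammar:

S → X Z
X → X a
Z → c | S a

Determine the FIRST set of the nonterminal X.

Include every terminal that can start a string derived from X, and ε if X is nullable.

We compute FIRST(X) using the standard algorithm.
FIRST(S) = {}
FIRST(X) = {}
FIRST(Z) = {c}
Therefore, FIRST(X) = {}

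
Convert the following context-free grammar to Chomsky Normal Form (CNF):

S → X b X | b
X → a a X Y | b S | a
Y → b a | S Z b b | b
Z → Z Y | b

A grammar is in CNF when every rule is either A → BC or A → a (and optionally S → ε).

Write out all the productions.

TB → b; S → b; TA → a; X → a; Y → b; Z → b; S → X X0; X0 → TB X; X → TA X1; X1 → TA X2; X2 → X Y; X → TB S; Y → TB TA; Y → S X3; X3 → Z X4; X4 → TB TB; Z → Z Y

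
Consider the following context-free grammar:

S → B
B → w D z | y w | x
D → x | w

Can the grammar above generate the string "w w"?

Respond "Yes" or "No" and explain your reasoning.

No - no valid derivation exists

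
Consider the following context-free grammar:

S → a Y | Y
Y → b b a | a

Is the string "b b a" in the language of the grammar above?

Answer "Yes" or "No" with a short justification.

Yes - a valid derivation exists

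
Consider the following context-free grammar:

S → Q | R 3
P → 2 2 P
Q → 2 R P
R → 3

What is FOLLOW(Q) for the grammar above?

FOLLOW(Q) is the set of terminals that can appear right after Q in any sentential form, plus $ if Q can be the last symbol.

We compute FOLLOW(Q) using the standard algorithm.
FOLLOW(S) starts with {$}.
FIRST(P) = {2}
FIRST(Q) = {2}
FIRST(R) = {3}
FIRST(S) = {2, 3}
FOLLOW(P) = {$}
FOLLOW(Q) = {$}
FOLLOW(R) = {2, 3}
FOLLOW(S) = {$}
Therefore, FOLLOW(Q) = {$}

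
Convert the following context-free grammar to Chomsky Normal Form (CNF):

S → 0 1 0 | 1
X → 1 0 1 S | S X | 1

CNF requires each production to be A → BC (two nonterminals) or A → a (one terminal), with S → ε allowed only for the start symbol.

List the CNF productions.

T0 → 0; T1 → 1; S → 1; X → 1; S → T0 X0; X0 → T1 T0; X → T1 X1; X1 → T0 X2; X2 → T1 S; X → S X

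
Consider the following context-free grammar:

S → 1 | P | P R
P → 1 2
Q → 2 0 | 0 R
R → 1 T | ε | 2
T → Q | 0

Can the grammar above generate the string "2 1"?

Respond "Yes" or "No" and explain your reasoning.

No - no valid derivation exists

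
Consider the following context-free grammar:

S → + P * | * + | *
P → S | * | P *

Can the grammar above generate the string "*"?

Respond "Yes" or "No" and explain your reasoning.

Yes - a valid derivation exists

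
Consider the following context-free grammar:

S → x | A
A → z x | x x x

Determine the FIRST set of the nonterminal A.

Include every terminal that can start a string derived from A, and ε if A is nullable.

We compute FIRST(A) using the standard algorithm.
FIRST(A) = {x, z}
FIRST(S) = {x, z}
Therefore, FIRST(A) = {x, z}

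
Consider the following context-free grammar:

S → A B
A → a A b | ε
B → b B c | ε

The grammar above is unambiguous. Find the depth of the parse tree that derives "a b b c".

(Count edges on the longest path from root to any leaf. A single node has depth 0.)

3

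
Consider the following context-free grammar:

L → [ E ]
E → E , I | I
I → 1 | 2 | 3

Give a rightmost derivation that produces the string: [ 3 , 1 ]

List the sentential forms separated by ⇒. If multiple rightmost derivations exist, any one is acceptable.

L ⇒ [ E ] ⇒ [ E , I ] ⇒ [ E , 1 ] ⇒ [ I , 1 ] ⇒ [ 3 , 1 ]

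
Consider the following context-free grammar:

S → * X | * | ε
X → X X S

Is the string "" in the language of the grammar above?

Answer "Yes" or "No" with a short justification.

Yes - a valid derivation exists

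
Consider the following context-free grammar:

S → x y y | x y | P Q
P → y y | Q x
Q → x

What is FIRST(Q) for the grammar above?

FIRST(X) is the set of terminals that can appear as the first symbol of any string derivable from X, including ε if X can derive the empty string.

We compute FIRST(Q) using the standard algorithm.
FIRST(P) = {x, y}
FIRST(Q) = {x}
FIRST(S) = {x, y}
Therefore, FIRST(Q) = {x}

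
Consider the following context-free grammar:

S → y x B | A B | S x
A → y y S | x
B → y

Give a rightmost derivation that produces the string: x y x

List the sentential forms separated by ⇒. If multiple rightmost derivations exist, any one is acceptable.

S ⇒ S x ⇒ A B x ⇒ A y x ⇒ x y x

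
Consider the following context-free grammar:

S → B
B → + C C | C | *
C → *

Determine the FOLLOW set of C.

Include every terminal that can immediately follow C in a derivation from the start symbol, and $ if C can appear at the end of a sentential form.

We compute FOLLOW(C) using the standard algorithm.
FOLLOW(S) starts with {$}.
FIRST(B) = {*, +}
FIRST(C) = {*}
FIRST(S) = {*, +}
FOLLOW(B) = {$}
FOLLOW(C) = {$, *}
FOLLOW(S) = {$}
Therefore, FOLLOW(C) = {$, *}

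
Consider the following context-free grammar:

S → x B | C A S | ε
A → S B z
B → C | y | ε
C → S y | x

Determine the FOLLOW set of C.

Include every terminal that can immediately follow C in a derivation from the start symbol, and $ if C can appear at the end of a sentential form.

We compute FOLLOW(C) using the standard algorithm.
FOLLOW(S) starts with {$}.
FIRST(A) = {x, y, z}
FIRST(B) = {x, y, ε}
FIRST(C) = {x, y}
FIRST(S) = {x, y, ε}
FOLLOW(A) = {$, x, y, z}
FOLLOW(B) = {$, x, y, z}
FOLLOW(C) = {$, x, y, z}
FOLLOW(S) = {$, x, y, z}
Therefore, FOLLOW(C) = {$, x, y, z}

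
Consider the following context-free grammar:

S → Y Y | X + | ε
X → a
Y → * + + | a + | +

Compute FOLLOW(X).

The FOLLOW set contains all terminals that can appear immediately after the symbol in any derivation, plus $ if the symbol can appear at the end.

We compute FOLLOW(X) using the standard algorithm.
FOLLOW(S) starts with {$}.
FIRST(S) = {*, +, a, ε}
FIRST(X) = {a}
FIRST(Y) = {*, +, a}
FOLLOW(S) = {$}
FOLLOW(X) = {+}
FOLLOW(Y) = {$, *, +, a}
Therefore, FOLLOW(X) = {+}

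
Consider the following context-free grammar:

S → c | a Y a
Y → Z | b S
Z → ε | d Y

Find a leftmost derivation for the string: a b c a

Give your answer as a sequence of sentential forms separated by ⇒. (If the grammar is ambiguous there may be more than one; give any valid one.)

S ⇒ a Y a ⇒ a b S a ⇒ a b c a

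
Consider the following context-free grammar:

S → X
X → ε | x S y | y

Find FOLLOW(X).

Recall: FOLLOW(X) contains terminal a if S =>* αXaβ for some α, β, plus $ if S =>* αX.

We compute FOLLOW(X) using the standard algorithm.
FOLLOW(S) starts with {$}.
FIRST(S) = {x, y, ε}
FIRST(X) = {x, y, ε}
FOLLOW(S) = {$, y}
FOLLOW(X) = {$, y}
Therefore, FOLLOW(X) = {$, y}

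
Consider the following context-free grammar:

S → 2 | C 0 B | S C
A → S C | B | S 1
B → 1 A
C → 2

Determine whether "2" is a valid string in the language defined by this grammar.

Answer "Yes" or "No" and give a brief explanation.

Yes - a valid derivation exists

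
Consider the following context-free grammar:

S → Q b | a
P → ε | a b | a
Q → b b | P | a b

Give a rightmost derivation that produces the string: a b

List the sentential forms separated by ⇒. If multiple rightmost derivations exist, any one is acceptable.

S ⇒ Q b ⇒ P b ⇒ a b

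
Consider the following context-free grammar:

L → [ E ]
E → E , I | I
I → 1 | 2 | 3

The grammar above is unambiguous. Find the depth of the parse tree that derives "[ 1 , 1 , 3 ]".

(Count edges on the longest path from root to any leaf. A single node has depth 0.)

5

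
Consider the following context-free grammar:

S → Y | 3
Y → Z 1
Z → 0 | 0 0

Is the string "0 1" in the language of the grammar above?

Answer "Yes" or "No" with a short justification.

Yes - a valid derivation exists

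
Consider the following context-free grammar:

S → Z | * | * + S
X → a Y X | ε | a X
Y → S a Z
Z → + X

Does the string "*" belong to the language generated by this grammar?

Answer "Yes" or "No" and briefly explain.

Yes - a valid derivation exists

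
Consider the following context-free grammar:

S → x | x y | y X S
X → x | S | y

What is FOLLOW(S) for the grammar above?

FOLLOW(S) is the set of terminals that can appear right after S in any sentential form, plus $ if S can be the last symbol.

We compute FOLLOW(S) using the standard algorithm.
FOLLOW(S) starts with {$}.
FIRST(S) = {x, y}
FIRST(X) = {x, y}
FOLLOW(S) = {$, x, y}
FOLLOW(X) = {x, y}
Therefore, FOLLOW(S) = {$, x, y}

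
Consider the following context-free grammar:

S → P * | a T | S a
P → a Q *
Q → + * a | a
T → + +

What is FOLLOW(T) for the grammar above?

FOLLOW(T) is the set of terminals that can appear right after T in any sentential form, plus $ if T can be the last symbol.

We compute FOLLOW(T) using the standard algorithm.
FOLLOW(S) starts with {$}.
FIRST(P) = {a}
FIRST(Q) = {+, a}
FIRST(S) = {a}
FIRST(T) = {+}
FOLLOW(P) = {*}
FOLLOW(Q) = {*}
FOLLOW(S) = {$, a}
FOLLOW(T) = {$, a}
Therefore, FOLLOW(T) = {$, a}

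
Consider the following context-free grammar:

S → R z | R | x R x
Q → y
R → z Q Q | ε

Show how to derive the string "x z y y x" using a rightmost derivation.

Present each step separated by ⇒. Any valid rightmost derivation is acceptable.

S ⇒ x R x ⇒ x z Q Q x ⇒ x z Q y x ⇒ x z y y x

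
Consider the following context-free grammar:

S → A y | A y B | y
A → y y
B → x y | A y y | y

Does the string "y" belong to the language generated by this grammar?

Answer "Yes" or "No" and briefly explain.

Yes - a valid derivation exists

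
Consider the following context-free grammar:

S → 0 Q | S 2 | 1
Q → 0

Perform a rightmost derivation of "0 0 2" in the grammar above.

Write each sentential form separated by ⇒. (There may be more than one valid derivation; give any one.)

S ⇒ S 2 ⇒ 0 Q 2 ⇒ 0 0 2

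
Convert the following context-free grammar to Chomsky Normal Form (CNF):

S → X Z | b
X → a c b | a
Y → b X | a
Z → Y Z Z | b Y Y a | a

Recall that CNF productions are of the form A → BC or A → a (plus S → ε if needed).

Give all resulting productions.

S → b; TA → a; TC → c; TB → b; X → a; Y → a; Z → a; S → X Z; X → TA X0; X0 → TC TB; Y → TB X; Z → Y X1; X1 → Z Z; Z → TB X2; X2 → Y X3; X3 → Y TA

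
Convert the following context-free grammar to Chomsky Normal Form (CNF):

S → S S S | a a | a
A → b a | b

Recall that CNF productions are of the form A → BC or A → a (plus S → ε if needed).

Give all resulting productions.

TA → a; S → a; TB → b; A → b; S → S X0; X0 → S S; S → TA TA; A → TB TA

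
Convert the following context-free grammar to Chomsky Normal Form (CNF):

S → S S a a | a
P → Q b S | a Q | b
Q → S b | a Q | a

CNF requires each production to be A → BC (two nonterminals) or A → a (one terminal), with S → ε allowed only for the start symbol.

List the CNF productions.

TA → a; S → a; TB → b; P → b; Q → a; S → S X0; X0 → S X1; X1 → TA TA; P → Q X2; X2 → TB S; P → TA Q; Q → S TB; Q → TA Q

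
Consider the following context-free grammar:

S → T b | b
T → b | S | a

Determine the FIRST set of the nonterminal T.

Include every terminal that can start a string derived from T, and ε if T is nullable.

We compute FIRST(T) using the standard algorithm.
FIRST(S) = {a, b}
FIRST(T) = {a, b}
Therefore, FIRST(T) = {a, b}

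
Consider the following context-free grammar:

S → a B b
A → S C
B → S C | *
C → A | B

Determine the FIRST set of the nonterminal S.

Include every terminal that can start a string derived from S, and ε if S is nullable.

We compute FIRST(S) using the standard algorithm.
FIRST(A) = {a}
FIRST(B) = {*, a}
FIRST(C) = {*, a}
FIRST(S) = {a}
Therefore, FIRST(S) = {a}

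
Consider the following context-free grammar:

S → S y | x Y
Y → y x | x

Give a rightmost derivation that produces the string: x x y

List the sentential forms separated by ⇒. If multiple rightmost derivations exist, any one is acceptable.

S ⇒ S y ⇒ x Y y ⇒ x x y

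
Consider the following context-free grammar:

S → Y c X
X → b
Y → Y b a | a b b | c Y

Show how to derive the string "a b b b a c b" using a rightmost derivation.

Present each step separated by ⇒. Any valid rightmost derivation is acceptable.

S ⇒ Y c X ⇒ Y c b ⇒ Y b a c b ⇒ a b b b a c b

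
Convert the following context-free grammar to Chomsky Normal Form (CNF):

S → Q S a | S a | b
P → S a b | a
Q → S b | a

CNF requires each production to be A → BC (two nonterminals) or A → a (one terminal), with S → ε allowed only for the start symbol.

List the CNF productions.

TA → a; S → b; TB → b; P → a; Q → a; S → Q X0; X0 → S TA; S → S TA; P → S X1; X1 → TA TB; Q → S TB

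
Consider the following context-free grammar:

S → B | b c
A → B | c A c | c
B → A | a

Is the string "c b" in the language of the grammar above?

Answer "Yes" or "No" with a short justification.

No - no valid derivation exists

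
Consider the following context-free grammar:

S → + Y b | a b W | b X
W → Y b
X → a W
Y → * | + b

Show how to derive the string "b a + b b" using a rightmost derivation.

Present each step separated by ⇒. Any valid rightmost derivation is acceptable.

S ⇒ b X ⇒ b a W ⇒ b a Y b ⇒ b a + b b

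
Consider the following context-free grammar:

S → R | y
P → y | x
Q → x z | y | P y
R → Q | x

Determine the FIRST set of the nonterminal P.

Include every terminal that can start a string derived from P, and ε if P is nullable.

We compute FIRST(P) using the standard algorithm.
FIRST(P) = {x, y}
FIRST(Q) = {x, y}
FIRST(R) = {x, y}
FIRST(S) = {x, y}
Therefore, FIRST(P) = {x, y}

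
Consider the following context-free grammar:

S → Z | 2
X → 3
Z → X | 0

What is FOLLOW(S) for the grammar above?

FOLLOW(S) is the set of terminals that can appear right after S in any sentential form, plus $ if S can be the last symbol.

We compute FOLLOW(S) using the standard algorithm.
FOLLOW(S) starts with {$}.
FIRST(S) = {0, 2, 3}
FIRST(X) = {3}
FIRST(Z) = {0, 3}
FOLLOW(S) = {$}
FOLLOW(X) = {$}
FOLLOW(Z) = {$}
Therefore, FOLLOW(S) = {$}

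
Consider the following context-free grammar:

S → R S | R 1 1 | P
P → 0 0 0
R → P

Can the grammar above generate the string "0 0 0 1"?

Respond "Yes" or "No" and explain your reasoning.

No - no valid derivation exists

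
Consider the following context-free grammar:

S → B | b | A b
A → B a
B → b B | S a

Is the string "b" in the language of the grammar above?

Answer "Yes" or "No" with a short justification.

Yes - a valid derivation exists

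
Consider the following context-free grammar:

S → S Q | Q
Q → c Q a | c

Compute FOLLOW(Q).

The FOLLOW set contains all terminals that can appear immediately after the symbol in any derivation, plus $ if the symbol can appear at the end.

We compute FOLLOW(Q) using the standard algorithm.
FOLLOW(S) starts with {$}.
FIRST(Q) = {c}
FIRST(S) = {c}
FOLLOW(Q) = {$, a, c}
FOLLOW(S) = {$, c}
Therefore, FOLLOW(Q) = {$, a, c}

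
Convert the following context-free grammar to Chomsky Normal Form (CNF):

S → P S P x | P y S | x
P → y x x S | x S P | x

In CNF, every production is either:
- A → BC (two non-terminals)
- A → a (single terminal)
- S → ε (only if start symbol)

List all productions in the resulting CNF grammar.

TX → x; TY → y; S → x; P → x; S → P X0; X0 → S X1; X1 → P TX; S → P X2; X2 → TY S; P → TY X3; X3 → TX X4; X4 → TX S; P → TX X5; X5 → S P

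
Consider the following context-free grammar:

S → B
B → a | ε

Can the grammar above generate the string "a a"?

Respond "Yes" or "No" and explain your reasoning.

No - no valid derivation exists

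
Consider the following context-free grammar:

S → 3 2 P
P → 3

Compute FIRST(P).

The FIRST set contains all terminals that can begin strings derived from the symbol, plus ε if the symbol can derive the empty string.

We compute FIRST(P) using the standard algorithm.
FIRST(P) = {3}
FIRST(S) = {3}
Therefore, FIRST(P) = {3}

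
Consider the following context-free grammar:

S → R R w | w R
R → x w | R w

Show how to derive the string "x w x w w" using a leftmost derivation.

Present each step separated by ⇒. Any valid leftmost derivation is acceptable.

S ⇒ R R w ⇒ x w R w ⇒ x w x w w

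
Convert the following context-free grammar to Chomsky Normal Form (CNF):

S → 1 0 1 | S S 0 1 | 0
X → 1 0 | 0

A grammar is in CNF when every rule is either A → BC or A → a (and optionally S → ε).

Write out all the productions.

T1 → 1; T0 → 0; S → 0; X → 0; S → T1 X0; X0 → T0 T1; S → S X1; X1 → S X2; X2 → T0 T1; X → T1 T0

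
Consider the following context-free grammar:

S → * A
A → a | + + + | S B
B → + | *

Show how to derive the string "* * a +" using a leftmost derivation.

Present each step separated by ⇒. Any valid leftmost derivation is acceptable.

S ⇒ * A ⇒ * S B ⇒ * * A B ⇒ * * a B ⇒ * * a +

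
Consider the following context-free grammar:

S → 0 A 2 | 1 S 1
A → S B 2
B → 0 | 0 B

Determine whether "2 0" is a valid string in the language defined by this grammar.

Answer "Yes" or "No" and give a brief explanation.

No - no valid derivation exists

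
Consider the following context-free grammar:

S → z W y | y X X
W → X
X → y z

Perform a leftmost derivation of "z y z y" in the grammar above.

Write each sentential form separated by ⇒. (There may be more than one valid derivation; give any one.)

S ⇒ z W y ⇒ z X y ⇒ z y z y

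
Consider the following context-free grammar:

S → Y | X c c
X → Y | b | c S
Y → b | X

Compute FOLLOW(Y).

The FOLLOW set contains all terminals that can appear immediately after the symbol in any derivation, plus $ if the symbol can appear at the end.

We compute FOLLOW(Y) using the standard algorithm.
FOLLOW(S) starts with {$}.
FIRST(S) = {b, c}
FIRST(X) = {b, c}
FIRST(Y) = {b, c}
FOLLOW(S) = {$, c}
FOLLOW(X) = {$, c}
FOLLOW(Y) = {$, c}
Therefore, FOLLOW(Y) = {$, c}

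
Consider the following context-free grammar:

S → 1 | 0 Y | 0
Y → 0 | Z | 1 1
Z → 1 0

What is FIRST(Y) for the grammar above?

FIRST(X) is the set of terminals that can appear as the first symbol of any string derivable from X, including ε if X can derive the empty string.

We compute FIRST(Y) using the standard algorithm.
FIRST(S) = {0, 1}
FIRST(Y) = {0, 1}
FIRST(Z) = {1}
Therefore, FIRST(Y) = {0, 1}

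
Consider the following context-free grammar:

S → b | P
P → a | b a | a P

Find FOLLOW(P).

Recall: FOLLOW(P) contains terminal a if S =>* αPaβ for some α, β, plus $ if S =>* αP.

We compute FOLLOW(P) using the standard algorithm.
FOLLOW(S) starts with {$}.
FIRST(P) = {a, b}
FIRST(S) = {a, b}
FOLLOW(P) = {$}
FOLLOW(S) = {$}
Therefore, FOLLOW(P) = {$}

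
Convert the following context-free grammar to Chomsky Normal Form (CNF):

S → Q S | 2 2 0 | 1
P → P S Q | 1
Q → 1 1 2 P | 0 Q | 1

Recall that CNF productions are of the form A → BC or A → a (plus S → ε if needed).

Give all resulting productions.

T2 → 2; T0 → 0; S → 1; P → 1; T1 → 1; Q → 1; S → Q S; S → T2 X0; X0 → T2 T0; P → P X1; X1 → S Q; Q → T1 X2; X2 → T1 X3; X3 → T2 P; Q → T0 Q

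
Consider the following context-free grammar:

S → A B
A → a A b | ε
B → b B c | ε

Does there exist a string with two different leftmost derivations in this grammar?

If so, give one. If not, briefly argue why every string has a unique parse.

No - every string in the language has a unique leftmost derivation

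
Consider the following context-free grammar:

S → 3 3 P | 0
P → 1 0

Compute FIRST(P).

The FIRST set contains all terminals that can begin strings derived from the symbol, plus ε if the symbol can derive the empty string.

We compute FIRST(P) using the standard algorithm.
FIRST(P) = {1}
FIRST(S) = {0, 3}
Therefore, FIRST(P) = {1}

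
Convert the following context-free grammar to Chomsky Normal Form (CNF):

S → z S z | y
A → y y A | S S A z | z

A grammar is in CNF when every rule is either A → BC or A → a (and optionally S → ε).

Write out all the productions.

TZ → z; S → y; TY → y; A → z; S → TZ X0; X0 → S TZ; A → TY X1; X1 → TY A; A → S X2; X2 → S X3; X3 → A TZ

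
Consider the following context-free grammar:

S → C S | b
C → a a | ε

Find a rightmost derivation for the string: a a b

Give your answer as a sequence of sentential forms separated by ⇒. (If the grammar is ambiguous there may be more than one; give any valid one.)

S ⇒ C S ⇒ C b ⇒ a a b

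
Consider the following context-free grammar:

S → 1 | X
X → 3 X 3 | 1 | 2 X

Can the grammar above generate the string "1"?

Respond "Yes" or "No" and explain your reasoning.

Yes - a valid derivation exists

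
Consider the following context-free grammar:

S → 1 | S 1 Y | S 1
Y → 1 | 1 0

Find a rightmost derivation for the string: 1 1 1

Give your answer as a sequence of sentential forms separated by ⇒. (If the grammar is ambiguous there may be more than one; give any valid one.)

S ⇒ S 1 Y ⇒ S 1 1 ⇒ 1 1 1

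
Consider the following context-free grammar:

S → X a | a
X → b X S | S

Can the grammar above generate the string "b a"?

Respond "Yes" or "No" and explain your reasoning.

No - no valid derivation exists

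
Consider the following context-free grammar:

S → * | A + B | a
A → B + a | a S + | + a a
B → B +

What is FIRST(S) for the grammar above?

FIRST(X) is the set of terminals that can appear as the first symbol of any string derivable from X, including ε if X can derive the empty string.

We compute FIRST(S) using the standard algorithm.
FIRST(A) = {+, a}
FIRST(B) = {}
FIRST(S) = {*, +, a}
Therefore, FIRST(S) = {*, +, a}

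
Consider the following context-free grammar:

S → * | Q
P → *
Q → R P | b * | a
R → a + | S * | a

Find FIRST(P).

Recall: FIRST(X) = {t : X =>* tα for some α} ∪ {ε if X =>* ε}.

We compute FIRST(P) using the standard algorithm.
FIRST(P) = {*}
FIRST(Q) = {*, a, b}
FIRST(R) = {*, a, b}
FIRST(S) = {*, a, b}
Therefore, FIRST(P) = {*}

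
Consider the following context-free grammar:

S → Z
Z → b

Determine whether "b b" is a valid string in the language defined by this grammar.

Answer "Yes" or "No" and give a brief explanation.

No - no valid derivation exists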